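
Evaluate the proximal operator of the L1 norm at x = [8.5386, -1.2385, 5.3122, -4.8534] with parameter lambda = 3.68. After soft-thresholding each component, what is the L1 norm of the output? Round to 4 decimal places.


Soft-thresholding with lambda = 3.68:
prox(8.5386) = sign(8.5386)*max(|8.5386| - 3.68, 0) = 4.8586
prox(-1.2385) = sign(-1.2385)*max(|-1.2385| - 3.68, 0) = 0.0
prox(5.3122) = sign(5.3122)*max(|5.3122| - 3.68, 0) = 1.6322
prox(-4.8534) = sign(-4.8534)*max(|-4.8534| - 3.68, 0) = -1.1734
prox(x) = [4.8586, 0.0, 1.6322, -1.1734]
||prox(x)||_1 = 4.8586 + 0.0 + 1.6322 + 1.1734 = 7.6642


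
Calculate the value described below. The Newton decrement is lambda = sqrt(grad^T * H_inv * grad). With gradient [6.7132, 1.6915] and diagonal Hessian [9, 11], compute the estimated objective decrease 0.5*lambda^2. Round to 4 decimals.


Step 1: H is diagonal, so H^(-1) * g = [0.7459, 0.1538].
Step 2: g^T H^(-1) g = sum_i g_i^2 / H_ii
  = (6.7132)^2/9 + (1.6915)^2/11
  = 5.0075 + 0.2601 = 5.2676
Step 3: Objective decrease = 0.5 * g^T H^(-1) g = 2.6338


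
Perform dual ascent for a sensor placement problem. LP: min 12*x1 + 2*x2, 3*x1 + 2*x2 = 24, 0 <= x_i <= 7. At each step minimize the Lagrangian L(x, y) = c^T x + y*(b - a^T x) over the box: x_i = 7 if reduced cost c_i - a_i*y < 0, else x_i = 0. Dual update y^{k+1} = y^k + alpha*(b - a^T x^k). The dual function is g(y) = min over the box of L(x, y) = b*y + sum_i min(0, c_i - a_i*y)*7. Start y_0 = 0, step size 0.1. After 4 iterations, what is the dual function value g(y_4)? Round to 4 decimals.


Dual ascent for LP: min 12*x1 + 2*x2, 3*x1 + 2*x2 = 24, 0 <= x_i <= 7
Step 1: y^k = 0.0, reduced costs: (12.0, 2.0)
  x^k = (0.0, 0.0), subgradient = b - a^T x = 24.0
  y^{k+1} = 0.0 + 0.1*24.0 = 2.4
Step 2: y^k = 2.4, reduced costs: (4.8, -2.8)
  x^k = (0.0, 7.0), subgradient = b - a^T x = 10.0
  y^{k+1} = 2.4 + 0.1*10.0 = 3.4
Step 3: y^k = 3.4, reduced costs: (1.8, -4.8)
  x^k = (0.0, 7.0), subgradient = b - a^T x = 10.0
  y^{k+1} = 3.4 + 0.1*10.0 = 4.4
Step 4: y^k = 4.4, reduced costs: (-1.2, -6.8)
  x^k = (7.0, 7.0), subgradient = b - a^T x = -11.0
  y^{k+1} = 4.4 + 0.1*-11.0 = 3.3
Dual objective at y_4 = 3.3: reduced costs (2.1, -4.6), box minimizer x = (0.0, 7.0)
g(y_4) = b*y + (c1 - a1*y)*x1 + (c2 - a2*y)*x2 = 24*3.3 + 2.1*0.0 + (-4.6)*7.0 = 79.2 + 0.0 - 32.2 = 47.0


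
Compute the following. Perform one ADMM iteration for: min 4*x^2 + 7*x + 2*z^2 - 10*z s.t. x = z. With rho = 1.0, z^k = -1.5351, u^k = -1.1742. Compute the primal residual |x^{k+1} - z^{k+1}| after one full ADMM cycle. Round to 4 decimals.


ADMM iteration with rho = 1.0, z^k = -1.5351, u^k = -1.1742
Step 1: x-update.
Minimize 4*x^2 + 7*x + (1.0/2)*(x + 1.5351 - 1.1742)^2
FOC: (2*4 + 1.0)*x = -7 + 1.0*(-1.5351 + 1.1742)
x^{k+1} = -0.8179
Step 2: z-update.
Minimize 2*z^2 - 10*z + (1.0/2)*(-0.8179 - z - 1.1742)^2
FOC: (2*2 + 1.0)*z = 10 + 1.0*(-0.8179 - 1.1742)
z^{k+1} = 1.6016
Step 3: u-update.
u^{k+1} = -1.1742 - 0.8179 - 1.6016 = -3.5937
Step 4: Primal residual = |-0.8179 - 1.6016| = 2.4195


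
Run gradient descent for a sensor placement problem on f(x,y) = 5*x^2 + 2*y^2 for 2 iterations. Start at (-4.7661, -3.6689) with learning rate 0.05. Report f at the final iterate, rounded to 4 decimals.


Gradient descent on f(x,y) = 5*x^2 + 2*y^2.
Starting point: (-4.7661, -3.6689), alpha = 0.05
Step 1: grad_x = 2*5*-4.7661 = -47.661, grad_y = 2*2*-3.6689 = -14.6756
  x_1 = -4.7661 - 0.05*-47.661 = -2.3831
  y_1 = -3.6689 - 0.05*-14.6756 = -2.9351
Step 2: grad_x = 2*5*-2.3831 = -23.8305, grad_y = 2*2*-2.9351 = -11.7405
  x_2 = -2.3831 - 0.05*-23.8305 = -1.1915
  y_2 = -2.9351 - 0.05*-11.7405 = -2.3481
f(-1.1915, -2.3481) = 5*(-1.1915)^2 + 2*(-2.3481)^2 = 18.1258


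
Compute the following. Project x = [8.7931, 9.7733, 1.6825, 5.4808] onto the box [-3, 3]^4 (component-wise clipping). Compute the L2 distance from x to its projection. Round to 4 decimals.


Project each component onto [-3, 3].
clip(8.7931) = 3.0, clip(9.7733) = 3.0, clip(1.6825) = 1.6825, clip(5.4808) = 3.0
Projection = [3.0, 3.0, 1.6825, 3.0]
Squared diffs: [33.56, 45.8776, 0.0, 6.1544]
Distance = sqrt(85.592) = 9.2516


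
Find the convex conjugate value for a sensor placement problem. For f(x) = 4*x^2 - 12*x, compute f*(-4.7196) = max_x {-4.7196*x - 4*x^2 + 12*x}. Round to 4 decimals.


f*(y) = sup_x {y*x - a*x^2 - b*x} = sup_x {(y-b)*x - a*x^2}
FOC: (y - b) - 2a*x = 0 => x* = (y - b)/(2a)
x* = (-4.7196 + 12)/(2*4) = 0.9101
f*(-4.7196) = (y-b)^2/(4a) = (-4.7196 + 12)^2/(4*4)
= 53.0042/16 = 3.3128


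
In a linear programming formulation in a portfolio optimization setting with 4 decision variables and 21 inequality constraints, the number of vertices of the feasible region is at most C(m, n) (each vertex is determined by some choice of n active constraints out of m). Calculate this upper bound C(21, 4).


Each vertex corresponds to some choice of n active constraints out of m, so the number of vertices is at most C(m, n) = m! / (n!(m-n)!).
m = 21, n = 4
Numerator: 21 * 20 * 19 * 18
Denominator: 4! = 24
C(21, 4) = 5985


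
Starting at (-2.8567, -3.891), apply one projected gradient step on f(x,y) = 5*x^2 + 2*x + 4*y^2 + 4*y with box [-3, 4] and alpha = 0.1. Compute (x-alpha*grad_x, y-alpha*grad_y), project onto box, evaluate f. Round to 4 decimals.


Step 1: Compute gradient at (-2.8567, -3.891).
grad_x = 2*5*-2.8567 + 2 = -26.567
grad_y = 2*4*-3.891 + 4 = -27.128
Step 2: Gradient step.
x_raw = -2.8567 - 0.1*-26.567 = -0.2
y_raw = -3.891 - 0.1*-27.128 = -1.1782
Step 3: Project onto [-3, 4].
x_proj = clip(-0.2) = -0.2
y_proj = clip(-1.1782) = -1.1782
Step 4: Evaluate f.
f(-0.2, -1.1782) = 0.6398


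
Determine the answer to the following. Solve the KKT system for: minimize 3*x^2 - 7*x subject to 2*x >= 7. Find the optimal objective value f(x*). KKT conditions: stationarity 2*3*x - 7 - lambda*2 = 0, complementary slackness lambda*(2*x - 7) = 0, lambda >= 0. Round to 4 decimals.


Step 1: Try lambda = 0 (constraint inactive).
x_unc = 7/(2*3) = 1.1667
Check: 2*1.1667 = 2.3334 < 7 -- violated!
Step 2: Constraint must be active: 2*x = 7
x* = 7/2 = 3.5
lambda = (2*3*3.5 - 7)/2 = 7.0
Step 3: Compute optimal value.
f(x*) = 3*3.5^2 - 7*3.5 = 12.25


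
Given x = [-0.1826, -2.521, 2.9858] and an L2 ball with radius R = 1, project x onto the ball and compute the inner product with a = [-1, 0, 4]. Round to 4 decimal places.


Step 1: Compute ||x|| (intermediates to 6 decimals).
||x|| = sqrt((-0.1826)^2 + (-2.521)^2 + 2.9858^2) = 3.912005
Step 2: Project.
Since ||x|| > R, scale = R/||x|| = 1/3.912005 = 0.255623, proj(x) = scale * x
proj(x) = [-0.046677, -0.644426, 0.763239]
Step 3: Dot product.
a^T * proj(x) = -1*(-0.046677) + 0*(-0.644426) + 4*0.763239 = 3.0996


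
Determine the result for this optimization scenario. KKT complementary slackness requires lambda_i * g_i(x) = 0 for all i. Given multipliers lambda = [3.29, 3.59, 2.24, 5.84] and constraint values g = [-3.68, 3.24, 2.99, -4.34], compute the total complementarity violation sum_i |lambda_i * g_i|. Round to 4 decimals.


KKT complementary slackness check:
lambda_1 * g_1 = 3.29 * -3.68 = -12.1072
lambda_2 * g_2 = 3.59 * 3.24 = 11.6316
lambda_3 * g_3 = 2.24 * 2.99 = 6.6976
lambda_4 * g_4 = 5.84 * -4.34 = -25.3456
Total violation = 12.1072 + 11.6316 + 6.6976 + 25.3456 = 55.782


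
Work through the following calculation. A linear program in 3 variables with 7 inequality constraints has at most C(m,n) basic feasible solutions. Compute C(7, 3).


Each vertex corresponds to some choice of n active constraints out of m, so the number of vertices is at most C(m, n) = m! / (n!(m-n)!).
m = 7, n = 3
Numerator: 7 * 6 * 5
Denominator: 3! = 6
C(7, 3) = 35


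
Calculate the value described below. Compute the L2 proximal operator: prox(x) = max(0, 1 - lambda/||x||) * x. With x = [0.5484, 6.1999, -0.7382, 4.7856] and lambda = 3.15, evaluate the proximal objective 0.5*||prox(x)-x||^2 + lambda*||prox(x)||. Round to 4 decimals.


Step 1: Compute ||x||.
||x|| = 7.8858
Step 2: Compute scaling factor.
scale = max(0, 1 - 3.15/7.8858) = 0.6005
Step 3: prox(x) = [0.3293, 3.7233, -0.4433, 2.874]
||prox(x)|| = 4.7358
Step 4: Proximal objective.
0.5*||prox-x||^2 = 4.9613
lambda*||prox|| = 14.9178
Total = 19.8791


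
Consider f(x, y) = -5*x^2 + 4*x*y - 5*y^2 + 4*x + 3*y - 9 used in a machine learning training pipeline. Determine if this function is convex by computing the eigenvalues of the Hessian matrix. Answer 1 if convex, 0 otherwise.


The Hessian of f(x,y) = -5*x^2 + 4*x*y - 5*y^2 + 4*x + 3*y - 9 is:
H = [[-10, 4], [4, -10]]
Trace = -10 - 10 = -20
Determinant = -10*-10 - (4)^2 = 84
Discriminant = (-20)^2 - 4*84 = 64.0
Eigenvalues: lambda_1 = -14.0, lambda_2 = -6.0
The function is not convex.

0


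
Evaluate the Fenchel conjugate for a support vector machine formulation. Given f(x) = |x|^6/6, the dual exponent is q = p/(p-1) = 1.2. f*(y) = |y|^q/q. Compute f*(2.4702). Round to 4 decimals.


The conjugate exponent q satisfies 1/p + 1/q = 1.
p = 6, so q = 6/(6 - 1) = 1.2
|y|^q = 2.4702^1.2 = 2.9599
f*(2.4702) = 2.9599 / 1.2 = 2.4666


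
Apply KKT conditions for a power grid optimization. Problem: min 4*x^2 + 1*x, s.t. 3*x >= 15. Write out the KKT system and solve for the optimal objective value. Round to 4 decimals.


Step 1: Try lambda = 0 (constraint inactive).
x_unc = -1/(2*4) = -0.125
Check: 3*-0.125 = -0.375 < 15 -- violated!
Step 2: Constraint must be active: 3*x = 15
x* = 15/3 = 5.0
lambda = (2*4*5.0 + 1)/3 = 13.6667
Step 3: Compute optimal value.
f(x*) = 4*5.0^2 + 1*5.0 = 105.0


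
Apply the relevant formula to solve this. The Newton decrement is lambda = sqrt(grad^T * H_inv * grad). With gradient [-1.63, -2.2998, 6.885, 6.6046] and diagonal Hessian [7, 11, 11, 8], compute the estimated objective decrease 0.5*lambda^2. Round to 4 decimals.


Step 1: H is diagonal, so H^(-1) * g = [-0.2329, -0.2091, 0.6259, 0.8256].
Step 2: g^T H^(-1) g = sum_i g_i^2 / H_ii
  = (-1.63)^2/7 + (-2.2998)^2/11 + (6.885)^2/11 + (6.6046)^2/8
  = 0.3796 + 0.4808 + 4.3094 + 5.4526 = 10.6224
Step 3: Objective decrease = 0.5 * g^T H^(-1) g = 5.3112


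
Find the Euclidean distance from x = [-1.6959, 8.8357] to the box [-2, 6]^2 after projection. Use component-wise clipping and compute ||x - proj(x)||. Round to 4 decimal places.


Project each component onto [-2, 6].
clip(-1.6959) = -1.6959, clip(8.8357) = 6.0
Projection = [-1.6959, 6.0]
Squared diffs: [0.0, 8.0412]
Distance = sqrt(8.0412) = 2.8357


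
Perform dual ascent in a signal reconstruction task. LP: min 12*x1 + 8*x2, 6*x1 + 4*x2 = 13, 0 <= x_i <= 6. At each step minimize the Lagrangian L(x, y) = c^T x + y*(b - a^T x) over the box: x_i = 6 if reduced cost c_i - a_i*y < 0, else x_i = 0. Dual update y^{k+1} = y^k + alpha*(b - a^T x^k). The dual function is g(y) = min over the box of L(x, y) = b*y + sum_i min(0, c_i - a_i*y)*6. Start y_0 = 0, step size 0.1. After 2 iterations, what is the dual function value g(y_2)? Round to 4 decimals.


Dual ascent for LP: min 12*x1 + 8*x2, 6*x1 + 4*x2 = 13, 0 <= x_i <= 6
Step 1: y^k = 0.0, reduced costs: (12.0, 8.0)
  x^k = (0.0, 0.0), subgradient = b - a^T x = 13.0
  y^{k+1} = 0.0 + 0.1*13.0 = 1.3
Step 2: y^k = 1.3, reduced costs: (4.2, 2.8)
  x^k = (0.0, 0.0), subgradient = b - a^T x = 13.0
  y^{k+1} = 1.3 + 0.1*13.0 = 2.6
Dual objective at y_2 = 2.6: reduced costs (-3.6, -2.4), box minimizer x = (6.0, 6.0)
g(y_2) = b*y + (c1 - a1*y)*x1 + (c2 - a2*y)*x2 = 13*2.6 + (-3.6)*6.0 + (-2.4)*6.0 = 33.8 - 21.6 - 14.4 = -2.2


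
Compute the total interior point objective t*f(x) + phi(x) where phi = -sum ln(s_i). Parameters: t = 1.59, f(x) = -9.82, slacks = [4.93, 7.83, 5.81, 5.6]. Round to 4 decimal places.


Step 1: Compute log-barrier.
ln values: [1.5953, 2.058, 1.7596, 1.7228]
phi = -(1.5953 + 2.058 + 1.7596 + 1.7228) = -7.1356
Step 2: Compute augmented objective.
t*f(x) = 1.59*-9.82 = -15.6138
Total = -15.6138 - 7.1356 = -22.7494


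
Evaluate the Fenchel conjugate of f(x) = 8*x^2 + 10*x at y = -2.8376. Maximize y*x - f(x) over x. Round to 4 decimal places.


f*(y) = sup_x {y*x - a*x^2 - b*x} = sup_x {(y-b)*x - a*x^2}
FOC: (y - b) - 2a*x = 0 => x* = (y - b)/(2a)
x* = (-2.8376 - 10)/(2*8) = -0.8024
f*(-2.8376) = (y-b)^2/(4a) = (-2.8376 - 10)^2/(4*8)
= 164.804/32 = 5.1501


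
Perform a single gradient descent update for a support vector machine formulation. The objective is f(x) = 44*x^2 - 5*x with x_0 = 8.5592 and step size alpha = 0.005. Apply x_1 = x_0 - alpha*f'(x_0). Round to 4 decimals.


We compute the gradient at x_0 and apply the update.
f'(x) = 88*x - 5
f'(8.5592) = 88*8.5592 - 5 = 748.2096
x_1 = 8.5592 - 0.005*748.2096 = 4.8182


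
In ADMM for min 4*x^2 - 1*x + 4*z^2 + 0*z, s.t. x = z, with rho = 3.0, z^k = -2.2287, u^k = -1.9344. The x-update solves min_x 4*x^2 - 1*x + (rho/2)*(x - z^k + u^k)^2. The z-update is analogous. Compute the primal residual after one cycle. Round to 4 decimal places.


ADMM iteration with rho = 3.0, z^k = -2.2287, u^k = -1.9344
Step 1: x-update.
Minimize 4*x^2 - 1*x + (3.0/2)*(x + 2.2287 - 1.9344)^2
FOC: (2*4 + 3.0)*x = 1 + 3.0*(-2.2287 + 1.9344)
x^{k+1} = 0.0106
Step 2: z-update.
Minimize 4*z^2 + 0*z + (3.0/2)*(0.0106 - z - 1.9344)^2
FOC: (2*4 + 3.0)*z = 0 + 3.0*(0.0106 - 1.9344)
z^{k+1} = -0.5247
Step 3: u-update.
u^{k+1} = -1.9344 + 0.0106 + 0.5247 = -1.3991
Step 4: Primal residual = |0.0106 + 0.5247| = 0.5353


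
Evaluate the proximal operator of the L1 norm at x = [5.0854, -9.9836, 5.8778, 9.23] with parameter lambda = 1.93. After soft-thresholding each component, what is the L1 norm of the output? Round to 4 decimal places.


Soft-thresholding with lambda = 1.93:
prox(5.0854) = sign(5.0854)*max(|5.0854| - 1.93, 0) = 3.1554
prox(-9.9836) = sign(-9.9836)*max(|-9.9836| - 1.93, 0) = -8.0536
prox(5.8778) = sign(5.8778)*max(|5.8778| - 1.93, 0) = 3.9478
prox(9.23) = sign(9.23)*max(|9.23| - 1.93, 0) = 7.3
prox(x) = [3.1554, -8.0536, 3.9478, 7.3]
||prox(x)||_1 = 3.1554 + 8.0536 + 3.9478 + 7.3 = 22.4568


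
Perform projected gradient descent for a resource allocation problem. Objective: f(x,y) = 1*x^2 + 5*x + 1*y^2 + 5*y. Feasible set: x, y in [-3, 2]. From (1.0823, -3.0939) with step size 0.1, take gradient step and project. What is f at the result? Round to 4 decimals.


Step 1: Compute gradient at (1.0823, -3.0939).
grad_x = 2*1*1.0823 + 5 = 7.1646
grad_y = 2*1*-3.0939 + 5 = -1.1878
Step 2: Gradient step.
x_raw = 1.0823 - 0.1*7.1646 = 0.3658
y_raw = -3.0939 - 0.1*-1.1878 = -2.9751
Step 3: Project onto [-3, 2].
x_proj = clip(0.3658) = 0.3658
y_proj = clip(-2.9751) = -2.9751
Step 4: Evaluate f.
f(0.3658, -2.9751) = -4.0612


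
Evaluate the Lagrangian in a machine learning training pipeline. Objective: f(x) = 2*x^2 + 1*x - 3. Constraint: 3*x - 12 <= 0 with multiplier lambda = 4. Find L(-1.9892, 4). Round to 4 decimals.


Step 1: Evaluate f(x).
f(-1.9892) = 2*(-1.9892)^2 + 1*(-1.9892) - 3 = 2.9246
Step 2: Evaluate g(x).
g(-1.9892) = 3*-1.9892 - 12 = -17.9676
Step 3: Compute Lagrangian.
L = 2.9246 + 4*-17.9676 = -68.9458


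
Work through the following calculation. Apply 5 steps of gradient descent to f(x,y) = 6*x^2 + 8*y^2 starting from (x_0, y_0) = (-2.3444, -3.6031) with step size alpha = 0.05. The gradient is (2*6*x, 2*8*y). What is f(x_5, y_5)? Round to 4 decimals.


Gradient descent on f(x,y) = 6*x^2 + 8*y^2.
Starting point: (-2.3444, -3.6031), alpha = 0.05
Step 1: grad_x = 2*6*-2.3444 = -28.1328, grad_y = 2*8*-3.6031 = -57.6496
  x_1 = -2.3444 - 0.05*-28.1328 = -0.9378
  y_1 = -3.6031 - 0.05*-57.6496 = -0.7206
Step 2: grad_x = 2*6*-0.9378 = -11.2531, grad_y = 2*8*-0.7206 = -11.5299
  x_2 = -0.9378 - 0.05*-11.2531 = -0.3751
  y_2 = -0.7206 - 0.05*-11.5299 = -0.1441
Step 3: grad_x = 2*6*-0.3751 = -4.5012, grad_y = 2*8*-0.1441 = -2.306
  x_3 = -0.3751 - 0.05*-4.5012 = -0.15
  y_3 = -0.1441 - 0.05*-2.306 = -0.0288
Step 4: grad_x = 2*6*-0.15 = -1.8005, grad_y = 2*8*-0.0288 = -0.4612
  x_4 = -0.15 - 0.05*-1.8005 = -0.06
  y_4 = -0.0288 - 0.05*-0.4612 = -0.0058
Step 5: grad_x = 2*6*-0.06 = -0.7202, grad_y = 2*8*-0.0058 = -0.0922
  x_5 = -0.06 - 0.05*-0.7202 = -0.024
  y_5 = -0.0058 - 0.05*-0.0922 = -0.0012
f(-0.024, -0.0012) = 6*(-0.024)^2 + 8*(-0.0012)^2 = 0.0035


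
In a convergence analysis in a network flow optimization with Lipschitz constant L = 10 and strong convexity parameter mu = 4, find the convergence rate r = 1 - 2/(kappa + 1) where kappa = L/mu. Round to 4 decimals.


Step 1: Compute the condition number.
kappa = L/mu = 10/4 = 2.5
Step 2: Compute the convergence rate.
r = 1 - 2/(kappa + 1) = 1 - 2*mu/(L + mu) = (L - mu)/(L + mu) = 6/14 = 0.4286


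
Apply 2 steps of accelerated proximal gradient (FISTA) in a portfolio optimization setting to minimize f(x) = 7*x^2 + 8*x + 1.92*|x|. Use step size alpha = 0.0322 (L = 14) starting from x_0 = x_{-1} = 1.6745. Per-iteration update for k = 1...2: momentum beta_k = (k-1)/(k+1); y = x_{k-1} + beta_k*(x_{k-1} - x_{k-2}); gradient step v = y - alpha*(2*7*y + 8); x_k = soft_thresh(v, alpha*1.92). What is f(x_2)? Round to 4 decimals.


FISTA on f(x) = 7*x^2 + 8*x + 1.92*|x|
L = 14, alpha = 0.0322
Iteration 1: beta = 0.0, y = 1.6745 + 0.0*(1.6745 - 1.6745) = 1.6745
  grad(y) = 31.443, v = y - alpha*grad = 0.662
  prox(v) = soft_thresh(0.662, 0.0618) = 0.6002
Iteration 2: beta = 0.3333, y = 0.6002 + 0.3333*(0.6002 - 1.6745) = 0.2421
  grad(y) = 11.3896, v = y - alpha*grad = -0.1246
  prox(v) = soft_thresh(-0.1246, 0.0618) = -0.0628
f(x_2) = 7*(-0.0628)^2 + 8*(-0.0628) + 1.92*|-0.0628| = -0.3543


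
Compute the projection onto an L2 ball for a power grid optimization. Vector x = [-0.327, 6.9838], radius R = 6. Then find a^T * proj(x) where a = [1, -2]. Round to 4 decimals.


Step 1: Compute ||x|| (intermediates to 6 decimals).
||x|| = sqrt((-0.327)^2 + 6.9838^2) = 6.991451
Step 2: Project.
Since ||x|| > R, scale = R/||x|| = 6/6.991451 = 0.858191, proj(x) = scale * x
proj(x) = [-0.280628, 5.993434]
Step 3: Dot product.
a^T * proj(x) = 1*(-0.280628) - 2*5.993434 = -12.2675


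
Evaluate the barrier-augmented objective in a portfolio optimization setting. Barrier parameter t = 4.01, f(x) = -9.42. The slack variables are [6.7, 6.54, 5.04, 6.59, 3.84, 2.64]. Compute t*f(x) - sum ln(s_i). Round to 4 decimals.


Step 1: Compute log-barrier.
ln values: [1.9021, 1.8779, 1.6174, 1.8856, 1.3455, 0.9708]
phi = -(1.9021 + 1.8779 + 1.6174 + 1.8856 + 1.3455 + 0.9708) = -9.5993
Step 2: Compute augmented objective.
t*f(x) = 4.01*-9.42 = -37.7742
Total = -37.7742 - 9.5993 = -47.3735


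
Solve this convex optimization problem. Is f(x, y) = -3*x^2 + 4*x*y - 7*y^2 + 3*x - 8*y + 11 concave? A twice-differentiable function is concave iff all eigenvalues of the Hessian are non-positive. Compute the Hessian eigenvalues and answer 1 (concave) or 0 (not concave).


The Hessian of f(x,y) = -3*x^2 + 4*x*y - 7*y^2 + 3*x - 8*y + 11 is:
H = [[-6, 4], [4, -14]]
Trace = -6 - 14 = -20
Determinant = -6*-14 - (4)^2 = 68
Discriminant = (-20)^2 - 4*68 = 128.0
Eigenvalues: lambda_1 = -15.6569, lambda_2 = -4.3431
The function is concave.

1


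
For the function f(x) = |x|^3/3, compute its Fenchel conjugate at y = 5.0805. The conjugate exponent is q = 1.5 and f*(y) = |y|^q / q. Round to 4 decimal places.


The conjugate exponent q satisfies 1/p + 1/q = 1.
p = 3, so q = 3/(3 - 1) = 1.5
|y|^q = 5.0805^1.5 = 11.4514
f*(5.0805) = 11.4514 / 1.5 = 7.6343


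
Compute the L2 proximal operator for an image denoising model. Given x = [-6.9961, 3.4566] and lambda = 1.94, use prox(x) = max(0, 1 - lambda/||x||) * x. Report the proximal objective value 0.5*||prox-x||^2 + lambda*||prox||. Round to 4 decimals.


Step 1: Compute ||x||.
||x|| = 7.8034
Step 2: Compute scaling factor.
scale = max(0, 1 - 1.94/7.8034) = 0.7514
Step 3: prox(x) = [-5.2568, 2.5973]
||prox(x)|| = 5.8634
Step 4: Proximal objective.
0.5*||prox-x||^2 = 1.8818
lambda*||prox|| = 11.375
Total = 13.2569


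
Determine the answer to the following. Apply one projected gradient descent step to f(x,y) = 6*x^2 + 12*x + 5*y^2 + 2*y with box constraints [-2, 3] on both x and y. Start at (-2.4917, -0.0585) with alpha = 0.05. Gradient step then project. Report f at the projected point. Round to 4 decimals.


Step 1: Compute gradient at (-2.4917, -0.0585).
grad_x = 2*6*-2.4917 + 12 = -17.9004
grad_y = 2*5*-0.0585 + 2 = 1.415
Step 2: Gradient step.
x_raw = -2.4917 - 0.05*-17.9004 = -1.5967
y_raw = -0.0585 - 0.05*1.415 = -0.1293
Step 3: Project onto [-2, 3].
x_proj = clip(-1.5967) = -1.5967
y_proj = clip(-0.1293) = -0.1293
Step 4: Evaluate f.
f(-1.5967, -0.1293) = -4.0388


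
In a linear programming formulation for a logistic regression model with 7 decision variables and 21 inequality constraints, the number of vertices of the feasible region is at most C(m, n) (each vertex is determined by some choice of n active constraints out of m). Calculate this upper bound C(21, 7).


Each vertex corresponds to some choice of n active constraints out of m, so the number of vertices is at most C(m, n) = m! / (n!(m-n)!).
m = 21, n = 7
Numerator: 21 * 20 * 19 * 18 * 17 * 16 * 15
Denominator: 7! = 5040
C(21, 7) = 116280


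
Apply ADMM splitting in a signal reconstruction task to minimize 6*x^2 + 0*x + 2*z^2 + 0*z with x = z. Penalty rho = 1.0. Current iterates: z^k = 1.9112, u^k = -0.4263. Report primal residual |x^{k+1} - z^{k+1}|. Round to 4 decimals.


ADMM iteration with rho = 1.0, z^k = 1.9112, u^k = -0.4263
Step 1: x-update.
Minimize 6*x^2 + 0*x + (1.0/2)*(x - 1.9112 - 0.4263)^2
FOC: (2*6 + 1.0)*x = 0 + 1.0*(1.9112 + 0.4263)
x^{k+1} = 0.1798
Step 2: z-update.
Minimize 2*z^2 + 0*z + (1.0/2)*(0.1798 - z - 0.4263)^2
FOC: (2*2 + 1.0)*z = 0 + 1.0*(0.1798 - 0.4263)
z^{k+1} = -0.0493
Step 3: u-update.
u^{k+1} = -0.4263 + 0.1798 + 0.0493 = -0.1972
Step 4: Primal residual = |0.1798 + 0.0493| = 0.2291


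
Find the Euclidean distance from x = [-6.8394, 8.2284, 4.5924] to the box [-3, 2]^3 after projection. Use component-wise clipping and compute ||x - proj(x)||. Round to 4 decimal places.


Project each component onto [-3, 2].
clip(-6.8394) = -3.0, clip(8.2284) = 2.0, clip(4.5924) = 2.0
Projection = [-3.0, 2.0, 2.0]
Squared diffs: [14.741, 38.793, 6.7205]
Distance = sqrt(60.2545) = 7.7624


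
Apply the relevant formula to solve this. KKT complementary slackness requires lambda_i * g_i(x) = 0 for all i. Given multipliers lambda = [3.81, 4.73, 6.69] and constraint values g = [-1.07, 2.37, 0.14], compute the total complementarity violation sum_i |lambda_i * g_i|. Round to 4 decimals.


KKT complementary slackness check:
lambda_1 * g_1 = 3.81 * -1.07 = -4.0767
lambda_2 * g_2 = 4.73 * 2.37 = 11.2101
lambda_3 * g_3 = 6.69 * 0.14 = 0.9366
Total violation = 4.0767 + 11.2101 + 0.9366 = 16.2234


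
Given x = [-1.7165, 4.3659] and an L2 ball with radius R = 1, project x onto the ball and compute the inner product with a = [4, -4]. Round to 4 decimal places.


Step 1: Compute ||x|| (intermediates to 6 decimals).
||x|| = sqrt((-1.7165)^2 + 4.3659^2) = 4.69121
Step 2: Project.
Since ||x|| > R, scale = R/||x|| = 1/4.69121 = 0.213165, proj(x) = scale * x
proj(x) = [-0.365898, 0.930657]
Step 3: Dot product.
a^T * proj(x) = 4*(-0.365898) - 4*0.930657 = -5.1862


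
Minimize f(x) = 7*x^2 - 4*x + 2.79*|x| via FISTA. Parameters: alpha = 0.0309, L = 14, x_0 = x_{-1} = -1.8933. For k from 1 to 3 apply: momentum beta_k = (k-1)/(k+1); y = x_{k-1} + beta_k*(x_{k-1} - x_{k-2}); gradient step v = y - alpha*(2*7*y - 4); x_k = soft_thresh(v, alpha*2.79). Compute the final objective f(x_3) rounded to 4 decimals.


FISTA on f(x) = 7*x^2 - 4*x + 2.79*|x|
L = 14, alpha = 0.0309
Iteration 1: beta = 0.0, y = -1.8933 + 0.0*(-1.8933 + 1.8933) = -1.8933
  grad(y) = -30.5062, v = y - alpha*grad = -0.9507
  prox(v) = soft_thresh(-0.9507, 0.0862) = -0.8644
Iteration 2: beta = 0.3333, y = -0.8644 + 0.3333*(-0.8644 + 1.8933) = -0.5215
  grad(y) = -11.301, v = y - alpha*grad = -0.1723
  prox(v) = soft_thresh(-0.1723, 0.0862) = -0.0861
Iteration 3: beta = 0.5, y = -0.0861 + 0.5*(-0.0861 + 0.8644) = 0.3031
  grad(y) = 0.2433, v = y - alpha*grad = 0.2956
  prox(v) = soft_thresh(0.2956, 0.0862) = 0.2094
f(x_3) = 7*0.2094^2 - 4*0.2094 + 2.79*|0.2094| = 0.0535


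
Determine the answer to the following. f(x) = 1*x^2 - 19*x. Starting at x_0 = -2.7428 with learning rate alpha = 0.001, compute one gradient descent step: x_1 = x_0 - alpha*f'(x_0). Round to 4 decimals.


We compute the gradient at x_0 and apply the update.
f'(x) = 2*x - 19
f'(-2.7428) = 2*-2.7428 - 19 = -24.4856
x_1 = -2.7428 - 0.001*-24.4856 = -2.7183


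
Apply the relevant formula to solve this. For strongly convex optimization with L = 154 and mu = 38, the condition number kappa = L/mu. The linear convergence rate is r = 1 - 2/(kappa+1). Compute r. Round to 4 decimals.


Step 1: Compute the condition number.
kappa = L/mu = 154/38 = 4.0526
Step 2: Compute the convergence rate.
r = 1 - 2/(kappa + 1) = 1 - 2*mu/(L + mu) = (L - mu)/(L + mu) = 116/192 = 0.6042


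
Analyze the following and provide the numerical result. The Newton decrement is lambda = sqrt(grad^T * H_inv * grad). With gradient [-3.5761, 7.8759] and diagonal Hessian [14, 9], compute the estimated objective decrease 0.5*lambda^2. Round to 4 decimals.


Step 1: H is diagonal, so H^(-1) * g = [-0.2554, 0.8751].
Step 2: g^T H^(-1) g = sum_i g_i^2 / H_ii
  = (-3.5761)^2/14 + (7.8759)^2/9
  = 0.9135 + 6.8922 = 7.8057
Step 3: Objective decrease = 0.5 * g^T H^(-1) g = 3.9028


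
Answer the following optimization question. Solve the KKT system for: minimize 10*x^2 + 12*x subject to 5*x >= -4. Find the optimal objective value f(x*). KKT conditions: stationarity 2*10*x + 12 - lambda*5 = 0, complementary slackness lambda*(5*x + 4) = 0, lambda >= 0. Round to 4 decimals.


Step 1: Try lambda = 0 (constraint inactive).
Stationarity: 2*10*x + 12 = 0
x* = -12/(2*10) = -0.6
Check constraint: 5*-0.6 = -3.0 >= -4 -- satisfied.
Step 2: Compute optimal value.
f(x*) = 10*(-0.6)^2 + 12*(-0.6) = -3.6


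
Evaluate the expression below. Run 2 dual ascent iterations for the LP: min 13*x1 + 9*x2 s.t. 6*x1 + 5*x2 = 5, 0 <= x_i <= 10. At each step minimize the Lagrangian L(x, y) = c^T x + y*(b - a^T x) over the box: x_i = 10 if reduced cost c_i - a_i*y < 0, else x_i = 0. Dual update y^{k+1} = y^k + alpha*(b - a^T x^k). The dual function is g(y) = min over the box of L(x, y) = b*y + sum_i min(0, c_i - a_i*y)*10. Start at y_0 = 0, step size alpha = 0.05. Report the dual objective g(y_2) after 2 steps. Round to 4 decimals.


Dual ascent for LP: min 13*x1 + 9*x2, 6*x1 + 5*x2 = 5, 0 <= x_i <= 10
Step 1: y^k = 0.0, reduced costs: (13.0, 9.0)
  x^k = (0.0, 0.0), subgradient = b - a^T x = 5.0
  y^{k+1} = 0.0 + 0.05*5.0 = 0.25
Step 2: y^k = 0.25, reduced costs: (11.5, 7.75)
  x^k = (0.0, 0.0), subgradient = b - a^T x = 5.0
  y^{k+1} = 0.25 + 0.05*5.0 = 0.5
Dual objective at y_2 = 0.5: reduced costs (10.0, 6.5), box minimizer x = (0.0, 0.0)
g(y_2) = b*y + (c1 - a1*y)*x1 + (c2 - a2*y)*x2 = 5*0.5 + 10.0*0.0 + 6.5*0.0 = 2.5 + 0.0 + 0.0 = 2.5


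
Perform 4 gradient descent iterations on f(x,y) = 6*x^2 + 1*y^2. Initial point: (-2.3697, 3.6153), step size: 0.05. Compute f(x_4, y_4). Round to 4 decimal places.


Gradient descent on f(x,y) = 6*x^2 + 1*y^2.
Starting point: (-2.3697, 3.6153), alpha = 0.05
Step 1: grad_x = 2*6*-2.3697 = -28.4364, grad_y = 2*1*3.6153 = 7.2306
  x_1 = -2.3697 - 0.05*-28.4364 = -0.9479
  y_1 = 3.6153 - 0.05*7.2306 = 3.2538
Step 2: grad_x = 2*6*-0.9479 = -11.3746, grad_y = 2*1*3.2538 = 6.5075
  x_2 = -0.9479 - 0.05*-11.3746 = -0.3792
  y_2 = 3.2538 - 0.05*6.5075 = 2.9284
Step 3: grad_x = 2*6*-0.3792 = -4.5498, grad_y = 2*1*2.9284 = 5.8568
  x_3 = -0.3792 - 0.05*-4.5498 = -0.1517
  y_3 = 2.9284 - 0.05*5.8568 = 2.6356
Step 4: grad_x = 2*6*-0.1517 = -1.8199, grad_y = 2*1*2.6356 = 5.2711
  x_4 = -0.1517 - 0.05*-1.8199 = -0.0607
  y_4 = 2.6356 - 0.05*5.2711 = 2.372
f(-0.0607, 2.372) = 6*(-0.0607)^2 + 1*2.372^2 = 5.6485


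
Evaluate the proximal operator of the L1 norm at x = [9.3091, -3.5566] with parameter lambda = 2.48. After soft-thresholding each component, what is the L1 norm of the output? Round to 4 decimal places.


Soft-thresholding with lambda = 2.48:
prox(9.3091) = sign(9.3091)*max(|9.3091| - 2.48, 0) = 6.8291
prox(-3.5566) = sign(-3.5566)*max(|-3.5566| - 2.48, 0) = -1.0766
prox(x) = [6.8291, -1.0766]
||prox(x)||_1 = 6.8291 + 1.0766 = 7.9057


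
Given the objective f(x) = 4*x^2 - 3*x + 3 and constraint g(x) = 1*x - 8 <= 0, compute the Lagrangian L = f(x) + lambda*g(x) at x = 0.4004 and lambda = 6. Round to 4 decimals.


Step 1: Evaluate f(x).
f(0.4004) = 4*0.4004^2 - 3*0.4004 + 3 = 2.4401
Step 2: Evaluate g(x).
g(0.4004) = 1*0.4004 - 8 = -7.5996
Step 3: Compute Lagrangian.
L = 2.4401 + 6*-7.5996 = -43.1575


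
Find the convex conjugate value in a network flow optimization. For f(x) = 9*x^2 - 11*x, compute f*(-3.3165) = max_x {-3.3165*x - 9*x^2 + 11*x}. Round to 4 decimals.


f*(y) = sup_x {y*x - a*x^2 - b*x} = sup_x {(y-b)*x - a*x^2}
FOC: (y - b) - 2a*x = 0 => x* = (y - b)/(2a)
x* = (-3.3165 + 11)/(2*9) = 0.4269
f*(-3.3165) = (y-b)^2/(4a) = (-3.3165 + 11)^2/(4*9)
= 59.0362/36 = 1.6399


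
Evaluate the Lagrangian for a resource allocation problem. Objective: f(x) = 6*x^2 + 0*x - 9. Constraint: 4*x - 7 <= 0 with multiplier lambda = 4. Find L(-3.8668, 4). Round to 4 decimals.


Step 1: Evaluate f(x).
f(-3.8668) = 6*(-3.8668)^2 + 0*(-3.8668) - 9 = 80.7129
Step 2: Evaluate g(x).
g(-3.8668) = 4*-3.8668 - 7 = -22.4672
Step 3: Compute Lagrangian.
L = 80.7129 + 4*-22.4672 = -9.1559


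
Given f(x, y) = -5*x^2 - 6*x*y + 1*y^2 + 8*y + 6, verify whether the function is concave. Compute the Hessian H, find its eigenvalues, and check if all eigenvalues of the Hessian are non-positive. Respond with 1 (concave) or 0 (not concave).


The Hessian of f(x,y) = -5*x^2 - 6*x*y + 1*y^2 + 8*y + 6 is:
H = [[-10, -6], [-6, 2]]
Trace = -10 + 2 = -8
Determinant = -10*2 - (-6)^2 = -56
Discriminant = (-8)^2 - 4*-56 = 288.0
Eigenvalues: lambda_1 = -12.4853, lambda_2 = 4.4853
The function is not concave.

0


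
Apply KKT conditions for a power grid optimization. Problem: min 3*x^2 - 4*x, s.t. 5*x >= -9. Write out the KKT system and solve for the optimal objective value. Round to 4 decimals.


Step 1: Try lambda = 0 (constraint inactive).
Stationarity: 2*3*x - 4 = 0
x* = 4/(2*3) = 2/3 = 0.6667 (rounded; the exact value 2/3 is used below)
Check constraint: 5*0.6667 = 3.3335 >= -9 -- satisfied.
Step 2: Compute optimal value.
f(x*) = 3*(2/3)^2 - 4*(2/3) = -1.3333


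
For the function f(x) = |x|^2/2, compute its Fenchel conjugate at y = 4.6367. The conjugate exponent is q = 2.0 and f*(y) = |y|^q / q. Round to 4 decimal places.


The conjugate exponent q satisfies 1/p + 1/q = 1.
p = 2, so q = 2/(2 - 1) = 2.0
|y|^q = 4.6367^2.0 = 21.499
f*(4.6367) = 21.499 / 2.0 = 10.7495


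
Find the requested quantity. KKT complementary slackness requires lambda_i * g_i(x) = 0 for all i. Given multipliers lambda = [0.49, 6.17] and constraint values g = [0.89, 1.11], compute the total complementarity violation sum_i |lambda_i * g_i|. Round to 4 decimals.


KKT complementary slackness check:
lambda_1 * g_1 = 0.49 * 0.89 = 0.4361
lambda_2 * g_2 = 6.17 * 1.11 = 6.8487
Total violation = 0.4361 + 6.8487 = 7.2848


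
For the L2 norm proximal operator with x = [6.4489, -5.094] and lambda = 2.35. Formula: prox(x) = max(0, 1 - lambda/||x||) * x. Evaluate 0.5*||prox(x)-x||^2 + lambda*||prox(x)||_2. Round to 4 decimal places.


Step 1: Compute ||x||.
||x|| = 8.2181
Step 2: Compute scaling factor.
scale = max(0, 1 - 2.35/8.2181) = 0.714
Step 3: prox(x) = [4.6048, -3.6373]
||prox(x)|| = 5.8681
Step 4: Proximal objective.
0.5*||prox-x||^2 = 2.7613
lambda*||prox|| = 13.79
Total = 16.5513


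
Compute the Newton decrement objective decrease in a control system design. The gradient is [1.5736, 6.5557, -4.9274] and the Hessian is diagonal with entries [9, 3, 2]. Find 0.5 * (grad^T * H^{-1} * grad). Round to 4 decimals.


Step 1: H is diagonal, so H^(-1) * g = [0.1748, 2.1852, -2.4637].
Step 2: g^T H^(-1) g = sum_i g_i^2 / H_ii
  = (1.5736)^2/9 + (6.5557)^2/3 + (-4.9274)^2/2
  = 0.2751 + 14.3257 + 12.1396 = 26.7405
Step 3: Objective decrease = 0.5 * g^T H^(-1) g = 13.3703


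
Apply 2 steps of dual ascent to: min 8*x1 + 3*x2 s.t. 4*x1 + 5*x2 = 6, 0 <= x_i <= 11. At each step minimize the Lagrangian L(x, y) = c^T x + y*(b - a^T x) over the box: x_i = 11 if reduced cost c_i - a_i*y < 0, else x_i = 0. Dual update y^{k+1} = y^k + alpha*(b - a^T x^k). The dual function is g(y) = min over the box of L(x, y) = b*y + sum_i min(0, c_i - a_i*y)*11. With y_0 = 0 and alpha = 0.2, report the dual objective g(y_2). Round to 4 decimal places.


Dual ascent for LP: min 8*x1 + 3*x2, 4*x1 + 5*x2 = 6, 0 <= x_i <= 11
Step 1: y^k = 0.0, reduced costs: (8.0, 3.0)
  x^k = (0.0, 0.0), subgradient = b - a^T x = 6.0
  y^{k+1} = 0.0 + 0.2*6.0 = 1.2
Step 2: y^k = 1.2, reduced costs: (3.2, -3.0)
  x^k = (0.0, 11.0), subgradient = b - a^T x = -49.0
  y^{k+1} = 1.2 + 0.2*-49.0 = -8.6
Dual objective at y_2 = -8.6: reduced costs (42.4, 46.0), box minimizer x = (0.0, 0.0)
g(y_2) = b*y + (c1 - a1*y)*x1 + (c2 - a2*y)*x2 = 6*(-8.6) + 42.4*0.0 + 46.0*0.0 = -51.6 + 0.0 + 0.0 = -51.6


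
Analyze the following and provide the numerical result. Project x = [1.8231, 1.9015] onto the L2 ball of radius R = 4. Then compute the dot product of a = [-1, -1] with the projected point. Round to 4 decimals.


Step 1: Compute ||x|| (intermediates to 6 decimals).
||x|| = sqrt(1.8231^2 + 1.9015^2) = 2.634273
Step 2: Project.
Since ||x|| <= R, proj = x (no scaling needed).
proj(x) = [1.8231, 1.9015]
Step 3: Dot product.
a^T * proj(x) = -1*1.8231 - 1*1.9015 = -3.7246


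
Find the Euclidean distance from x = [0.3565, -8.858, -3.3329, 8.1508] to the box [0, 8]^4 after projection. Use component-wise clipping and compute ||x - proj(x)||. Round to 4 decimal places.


Project each component onto [0, 8].
clip(0.3565) = 0.3565, clip(-8.858) = 0.0, clip(-3.3329) = 0.0, clip(8.1508) = 8.0
Projection = [0.3565, 0.0, 0.0, 8.0]
Squared diffs: [0.0, 78.4642, 11.1082, 0.0227]
Distance = sqrt(89.5951) = 9.4655


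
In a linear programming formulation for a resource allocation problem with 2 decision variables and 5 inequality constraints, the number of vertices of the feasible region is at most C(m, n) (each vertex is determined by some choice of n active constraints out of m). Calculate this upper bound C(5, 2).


Each vertex corresponds to some choice of n active constraints out of m, so the number of vertices is at most C(m, n) = m! / (n!(m-n)!).
m = 5, n = 2
Numerator: 5 * 4
Denominator: 2! = 2
C(5, 2) = 10


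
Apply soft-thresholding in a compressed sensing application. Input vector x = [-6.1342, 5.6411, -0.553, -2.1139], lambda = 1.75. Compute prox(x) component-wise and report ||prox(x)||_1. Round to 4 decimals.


Soft-thresholding with lambda = 1.75:
prox(-6.1342) = sign(-6.1342)*max(|-6.1342| - 1.75, 0) = -4.3842
prox(5.6411) = sign(5.6411)*max(|5.6411| - 1.75, 0) = 3.8911
prox(-0.553) = sign(-0.553)*max(|-0.553| - 1.75, 0) = 0.0
prox(-2.1139) = sign(-2.1139)*max(|-2.1139| - 1.75, 0) = -0.3639
prox(x) = [-4.3842, 3.8911, 0.0, -0.3639]
||prox(x)||_1 = 4.3842 + 3.8911 + 0.0 + 0.3639 = 8.6392


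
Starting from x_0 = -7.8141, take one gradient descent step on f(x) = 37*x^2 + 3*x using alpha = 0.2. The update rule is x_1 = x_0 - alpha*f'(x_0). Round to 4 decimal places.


We compute the gradient at x_0 and apply the update.
f'(x) = 74*x + 3
f'(-7.8141) = 74*-7.8141 + 3 = -575.2434
x_1 = -7.8141 - 0.2*-575.2434 = 107.2346


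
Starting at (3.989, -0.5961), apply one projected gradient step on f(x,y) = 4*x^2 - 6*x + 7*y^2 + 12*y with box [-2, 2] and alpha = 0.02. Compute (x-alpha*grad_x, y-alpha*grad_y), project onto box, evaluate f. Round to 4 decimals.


Step 1: Compute gradient at (3.989, -0.5961).
grad_x = 2*4*3.989 - 6 = 25.912
grad_y = 2*7*-0.5961 + 12 = 3.6546
Step 2: Gradient step.
x_raw = 3.989 - 0.02*25.912 = 3.4708
y_raw = -0.5961 - 0.02*3.6546 = -0.6692
Step 3: Project onto [-2, 2].
x_proj = clip(3.4708) = 2.0
y_proj = clip(-0.6692) = -0.6692
Step 4: Evaluate f.
f(2.0, -0.6692) = -0.8956


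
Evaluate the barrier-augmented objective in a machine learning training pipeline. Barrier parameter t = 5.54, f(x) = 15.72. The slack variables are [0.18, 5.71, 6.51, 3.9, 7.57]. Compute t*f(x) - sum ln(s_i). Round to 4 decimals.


Step 1: Compute log-barrier.
ln values: [-1.7148, 1.7422, 1.8733, 1.361, 2.0242]
phi = -(-1.7148 + 1.7422 + 1.8733 + 1.361 + 2.0242) = -5.2859
Step 2: Compute augmented objective.
t*f(x) = 5.54*15.72 = 87.0888
Total = 87.0888 - 5.2859 = 81.8029


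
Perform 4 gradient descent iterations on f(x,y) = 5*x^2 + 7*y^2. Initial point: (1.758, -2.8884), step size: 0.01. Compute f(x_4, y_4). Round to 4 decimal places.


Gradient descent on f(x,y) = 5*x^2 + 7*y^2.
Starting point: (1.758, -2.8884), alpha = 0.01
Step 1: grad_x = 2*5*1.758 = 17.58, grad_y = 2*7*-2.8884 = -40.4376
  x_1 = 1.758 - 0.01*17.58 = 1.5822
  y_1 = -2.8884 - 0.01*-40.4376 = -2.484
Step 2: grad_x = 2*5*1.5822 = 15.822, grad_y = 2*7*-2.484 = -34.7763
  x_2 = 1.5822 - 0.01*15.822 = 1.424
  y_2 = -2.484 - 0.01*-34.7763 = -2.1363
Step 3: grad_x = 2*5*1.424 = 14.2398, grad_y = 2*7*-2.1363 = -29.9076
  x_3 = 1.424 - 0.01*14.2398 = 1.2816
  y_3 = -2.1363 - 0.01*-29.9076 = -1.8372
Step 4: grad_x = 2*5*1.2816 = 12.8158, grad_y = 2*7*-1.8372 = -25.7206
  x_4 = 1.2816 - 0.01*12.8158 = 1.1534
  y_4 = -1.8372 - 0.01*-25.7206 = -1.58
f(1.1534, -1.58) = 5*1.1534^2 + 7*(-1.58)^2 = 24.1263


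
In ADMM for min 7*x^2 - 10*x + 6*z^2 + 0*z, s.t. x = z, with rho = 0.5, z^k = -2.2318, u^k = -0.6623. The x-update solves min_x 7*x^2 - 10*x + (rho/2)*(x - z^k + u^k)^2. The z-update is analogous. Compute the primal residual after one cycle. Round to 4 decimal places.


ADMM iteration with rho = 0.5, z^k = -2.2318, u^k = -0.6623
Step 1: x-update.
Minimize 7*x^2 - 10*x + (0.5/2)*(x + 2.2318 - 0.6623)^2
FOC: (2*7 + 0.5)*x = 10 + 0.5*(-2.2318 + 0.6623)
x^{k+1} = 0.6355
Step 2: z-update.
Minimize 6*z^2 + 0*z + (0.5/2)*(0.6355 - z - 0.6623)^2
FOC: (2*6 + 0.5)*z = 0 + 0.5*(0.6355 - 0.6623)
z^{k+1} = -0.0011
Step 3: u-update.
u^{k+1} = -0.6623 + 0.6355 + 0.0011 = -0.0257
Step 4: Primal residual = |0.6355 + 0.0011| = 0.6366


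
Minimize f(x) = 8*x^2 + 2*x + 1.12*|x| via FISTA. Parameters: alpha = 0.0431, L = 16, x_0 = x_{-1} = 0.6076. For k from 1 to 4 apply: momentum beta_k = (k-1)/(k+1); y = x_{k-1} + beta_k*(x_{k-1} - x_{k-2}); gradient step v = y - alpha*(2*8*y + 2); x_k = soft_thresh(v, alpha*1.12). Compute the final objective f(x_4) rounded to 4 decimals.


FISTA on f(x) = 8*x^2 + 2*x + 1.12*|x|
L = 16, alpha = 0.0431
Iteration 1: beta = 0.0, y = 0.6076 + 0.0*(0.6076 - 0.6076) = 0.6076
  grad(y) = 11.7216, v = y - alpha*grad = 0.1024
  prox(v) = soft_thresh(0.1024, 0.0483) = 0.0541
Iteration 2: beta = 0.3333, y = 0.0541 + 0.3333*(0.0541 - 0.6076) = -0.1304
  grad(y) = -0.0858, v = y - alpha*grad = -0.1267
  prox(v) = soft_thresh(-0.1267, 0.0483) = -0.0784
Iteration 3: beta = 0.5, y = -0.0784 + 0.5*(-0.0784 - 0.0541) = -0.1447
  grad(y) = -0.3144, v = y - alpha*grad = -0.1311
  prox(v) = soft_thresh(-0.1311, 0.0483) = -0.0828
Iteration 4: beta = 0.6, y = -0.0828 + 0.6*(-0.0828 + 0.0784) = -0.0855
  grad(y) = 0.6322, v = y - alpha*grad = -0.1127
  prox(v) = soft_thresh(-0.1127, 0.0483) = -0.0645
f(x_4) = 8*(-0.0645)^2 + 2*(-0.0645) + 1.12*|-0.0645| = -0.0235


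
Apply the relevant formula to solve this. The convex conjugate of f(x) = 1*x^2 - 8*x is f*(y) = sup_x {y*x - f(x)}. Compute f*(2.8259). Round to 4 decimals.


f*(y) = sup_x {y*x - a*x^2 - b*x} = sup_x {(y-b)*x - a*x^2}
FOC: (y - b) - 2a*x = 0 => x* = (y - b)/(2a)
x* = (2.8259 + 8)/(2*1) = 5.413
f*(2.8259) = (y-b)^2/(4a) = (2.8259 + 8)^2/(4*1)
= 117.2001/4 = 29.3


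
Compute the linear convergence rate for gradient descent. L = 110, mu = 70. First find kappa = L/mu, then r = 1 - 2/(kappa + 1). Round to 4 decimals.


Step 1: Compute the condition number.
kappa = L/mu = 110/70 = 1.5714
Step 2: Compute the convergence rate.
r = 1 - 2/(kappa + 1) = 1 - 2*mu/(L + mu) = (L - mu)/(L + mu) = 40/180 = 0.2222
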